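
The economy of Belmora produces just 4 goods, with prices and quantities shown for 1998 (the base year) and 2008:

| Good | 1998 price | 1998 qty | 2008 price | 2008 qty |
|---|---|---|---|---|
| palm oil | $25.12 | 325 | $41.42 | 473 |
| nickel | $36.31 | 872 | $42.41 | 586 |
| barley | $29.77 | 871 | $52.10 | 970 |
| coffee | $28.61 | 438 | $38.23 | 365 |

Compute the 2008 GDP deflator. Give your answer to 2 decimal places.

Nominal GDP 2008 = 41.42·473 + 42.41·586 + 52.10·970 + 38.23·365 = 108934.87.
Real GDP 2008 (at 1998 prices) = 25.12·473 + 36.31·586 + 29.77·970 + 28.61·365 = 72478.97.
Deflator = Nominal/Real × 100 = 108934.87/72478.97 × 100 = 150.299.

150.30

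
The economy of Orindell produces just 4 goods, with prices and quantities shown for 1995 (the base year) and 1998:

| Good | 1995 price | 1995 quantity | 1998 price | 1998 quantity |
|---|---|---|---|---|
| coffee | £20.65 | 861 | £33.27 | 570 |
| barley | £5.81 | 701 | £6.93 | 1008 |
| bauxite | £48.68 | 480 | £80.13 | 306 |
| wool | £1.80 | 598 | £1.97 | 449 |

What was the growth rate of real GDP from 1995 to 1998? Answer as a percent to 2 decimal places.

-28.00%

Real GDP 1995 = Nominal GDP 1995 = 20.65·861 + 5.81·701 + 48.68·480 + 1.80·598 = 46295.26.
Real GDP 1998 (at 1995 prices) = 20.65·570 + 5.81·1008 + 48.68·306 + 1.80·449 = 33331.26.
Real growth = 33331.26/46295.26 − 1 = -0.2800.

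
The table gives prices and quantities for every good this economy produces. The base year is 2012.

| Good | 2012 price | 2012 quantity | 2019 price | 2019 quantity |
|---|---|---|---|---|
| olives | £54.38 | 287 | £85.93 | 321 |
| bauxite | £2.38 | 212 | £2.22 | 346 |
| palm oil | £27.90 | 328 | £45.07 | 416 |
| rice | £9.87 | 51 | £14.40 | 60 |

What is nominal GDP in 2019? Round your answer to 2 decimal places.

£47964.77

Nominal GDP 2019 = Σ (p_2019 × q_2019) = 85.93·321 + 2.22·346 + 45.07·416 + 14.40·60 = 47964.77.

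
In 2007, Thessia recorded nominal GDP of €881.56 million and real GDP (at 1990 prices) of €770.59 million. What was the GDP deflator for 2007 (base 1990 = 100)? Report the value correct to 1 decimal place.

GDP deflator = (Nominal / Real) × 100 = 881.56 / 770.59 × 100 = 114.40.

114.4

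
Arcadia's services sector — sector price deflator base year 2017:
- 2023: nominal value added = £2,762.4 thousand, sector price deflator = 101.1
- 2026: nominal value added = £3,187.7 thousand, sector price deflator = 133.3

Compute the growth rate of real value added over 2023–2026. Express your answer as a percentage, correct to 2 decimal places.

Deflate each year: 2023 → 2762.4/1.011 = 2732.34; 2026 → 3187.7/1.333 = 2391.37.
So real value added changed by 2391.37/2732.34 − 1 = -0.1248, i.e. -12.48%.

-12.48%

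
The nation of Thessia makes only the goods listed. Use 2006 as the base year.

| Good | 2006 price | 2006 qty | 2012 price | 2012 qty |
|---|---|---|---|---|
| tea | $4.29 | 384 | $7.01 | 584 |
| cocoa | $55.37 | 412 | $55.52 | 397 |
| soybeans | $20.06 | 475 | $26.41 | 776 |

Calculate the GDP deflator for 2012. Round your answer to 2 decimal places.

116.42

Nominal GDP 2012 = 7.01·584 + 55.52·397 + 26.41·776 = 46629.44.
Real GDP 2012 (at 2006 prices) = 4.29·584 + 55.37·397 + 20.06·776 = 40053.81.
Deflator = Nominal/Real × 100 = 46629.44/40053.81 × 100 = 116.417.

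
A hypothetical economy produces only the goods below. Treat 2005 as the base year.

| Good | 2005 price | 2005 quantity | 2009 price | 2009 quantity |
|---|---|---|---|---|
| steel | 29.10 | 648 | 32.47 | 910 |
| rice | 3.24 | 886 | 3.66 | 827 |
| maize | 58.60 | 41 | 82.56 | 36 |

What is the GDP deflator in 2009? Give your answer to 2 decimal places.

Nominal GDP 2009 = 32.47·910 + 3.66·827 + 82.56·36 = 35546.68.
Real GDP 2009 (at 2005 prices) = 29.10·910 + 3.24·827 + 58.60·36 = 31270.08.
Deflator = Nominal/Real × 100 = 35546.68/31270.08 × 100 = 113.676.

113.68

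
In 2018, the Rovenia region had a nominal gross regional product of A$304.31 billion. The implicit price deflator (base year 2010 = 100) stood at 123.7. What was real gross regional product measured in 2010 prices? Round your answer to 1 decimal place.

Real gross regional product = Nominal / (implicit price deflator/100) = 304.31 / 1.237 = 246.01.

A$246.0 billion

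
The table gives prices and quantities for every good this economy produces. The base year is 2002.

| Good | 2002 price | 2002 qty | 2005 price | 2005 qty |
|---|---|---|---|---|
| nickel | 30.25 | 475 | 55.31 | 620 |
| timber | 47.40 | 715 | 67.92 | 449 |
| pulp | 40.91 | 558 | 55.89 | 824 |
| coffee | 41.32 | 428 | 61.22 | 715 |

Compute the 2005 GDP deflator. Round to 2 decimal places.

Nominal GDP 2005 = 55.31·620 + 67.92·449 + 55.89·824 + 61.22·715 = 154613.94.
Real GDP 2005 (at 2002 prices) = 30.25·620 + 47.40·449 + 40.91·824 + 41.32·715 = 103291.24.
Deflator = Nominal/Real × 100 = 154613.94/103291.24 × 100 = 149.687.

149.69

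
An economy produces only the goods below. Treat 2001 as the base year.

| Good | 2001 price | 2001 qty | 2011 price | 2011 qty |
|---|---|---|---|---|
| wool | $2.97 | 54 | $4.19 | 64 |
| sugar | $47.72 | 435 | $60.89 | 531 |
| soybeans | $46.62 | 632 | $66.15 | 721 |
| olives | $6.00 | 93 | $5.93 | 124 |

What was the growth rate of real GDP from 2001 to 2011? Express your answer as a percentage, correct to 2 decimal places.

Real GDP 2001 = Nominal GDP 2001 = 2.97·54 + 47.72·435 + 46.62·632 + 6.00·93 = 50940.42.
Real GDP 2011 (at 2001 prices) = 2.97·64 + 47.72·531 + 46.62·721 + 6.00·124 = 59886.42.
Real growth = 59886.42/50940.42 − 1 = 0.1756.

17.56%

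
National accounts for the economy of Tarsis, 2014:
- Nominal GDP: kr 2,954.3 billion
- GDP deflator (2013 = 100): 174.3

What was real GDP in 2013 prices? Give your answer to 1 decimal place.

kr 1,695.0 billion

Real GDP = Nominal / (GDP deflator/100) = 2954.3 / 1.743 = 1694.95.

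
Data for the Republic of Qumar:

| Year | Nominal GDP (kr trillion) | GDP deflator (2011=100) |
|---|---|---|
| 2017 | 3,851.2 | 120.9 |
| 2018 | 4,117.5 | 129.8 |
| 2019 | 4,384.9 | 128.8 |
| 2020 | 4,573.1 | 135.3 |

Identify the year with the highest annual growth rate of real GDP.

2019

2018: real = 4117.5/1.298 = 3172.19; growth vs 2017 (3185.44) = -0.42%.
2019: real = 4384.9/1.288 = 3404.43; growth vs 2018 (3172.19) = 7.32%.
2020: real = 4573.1/1.353 = 3379.97; growth vs 2019 (3404.43) = -0.72%.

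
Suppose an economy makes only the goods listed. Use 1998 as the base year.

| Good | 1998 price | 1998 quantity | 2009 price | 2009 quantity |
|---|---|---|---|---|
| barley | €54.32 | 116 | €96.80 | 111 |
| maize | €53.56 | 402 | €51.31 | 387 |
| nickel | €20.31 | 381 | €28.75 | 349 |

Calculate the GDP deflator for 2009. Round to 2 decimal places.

120.06

Nominal GDP 2009 = 96.80·111 + 51.31·387 + 28.75·349 = 40635.52.
Real GDP 2009 (at 1998 prices) = 54.32·111 + 53.56·387 + 20.31·349 = 33845.43.
Deflator = Nominal/Real × 100 = 40635.52/33845.43 × 100 = 120.062.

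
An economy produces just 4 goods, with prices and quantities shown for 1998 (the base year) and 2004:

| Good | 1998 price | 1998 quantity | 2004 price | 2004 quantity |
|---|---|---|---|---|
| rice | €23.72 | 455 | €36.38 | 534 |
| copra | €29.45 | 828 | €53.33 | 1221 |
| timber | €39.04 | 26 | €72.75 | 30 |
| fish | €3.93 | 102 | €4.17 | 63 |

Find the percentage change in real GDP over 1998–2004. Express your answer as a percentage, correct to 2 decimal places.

Real GDP 1998 = Nominal GDP 1998 = 23.72·455 + 29.45·828 + 39.04·26 + 3.93·102 = 36593.10.
Real GDP 2004 (at 1998 prices) = 23.72·534 + 29.45·1221 + 39.04·30 + 3.93·63 = 50043.72.
Real growth = 50043.72/36593.10 − 1 = 0.3676.

36.76%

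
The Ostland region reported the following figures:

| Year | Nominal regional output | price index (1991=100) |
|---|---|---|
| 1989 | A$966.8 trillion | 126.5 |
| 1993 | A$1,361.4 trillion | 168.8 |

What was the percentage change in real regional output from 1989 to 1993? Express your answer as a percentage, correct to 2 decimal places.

Deflate each year: 1989 → 966.8/1.265 = 764.27; 1993 → 1361.4/1.688 = 806.52.
So real regional output changed by 806.52/764.27 − 1 = 0.0553, i.e. 5.53%.

5.53%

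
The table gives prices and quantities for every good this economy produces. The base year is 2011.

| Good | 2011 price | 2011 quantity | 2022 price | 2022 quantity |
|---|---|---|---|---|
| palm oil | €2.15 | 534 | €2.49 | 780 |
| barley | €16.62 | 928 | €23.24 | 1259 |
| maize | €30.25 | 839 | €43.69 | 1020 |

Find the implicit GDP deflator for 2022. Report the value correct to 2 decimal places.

141.73

Nominal GDP 2022 = 2.49·780 + 23.24·1259 + 43.69·1020 = 75765.16.
Real GDP 2022 (at 2011 prices) = 2.15·780 + 16.62·1259 + 30.25·1020 = 53456.58.
Deflator = Nominal/Real × 100 = 75765.16/53456.58 × 100 = 141.732.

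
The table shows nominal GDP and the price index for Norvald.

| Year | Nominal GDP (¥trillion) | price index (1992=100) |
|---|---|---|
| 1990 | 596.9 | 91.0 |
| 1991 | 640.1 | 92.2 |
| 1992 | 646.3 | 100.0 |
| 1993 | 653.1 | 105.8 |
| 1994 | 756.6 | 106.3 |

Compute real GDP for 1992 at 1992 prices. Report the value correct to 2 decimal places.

¥646.30 trillion

Real GDP 1992 = 646.3 / 1.000 = 646.30.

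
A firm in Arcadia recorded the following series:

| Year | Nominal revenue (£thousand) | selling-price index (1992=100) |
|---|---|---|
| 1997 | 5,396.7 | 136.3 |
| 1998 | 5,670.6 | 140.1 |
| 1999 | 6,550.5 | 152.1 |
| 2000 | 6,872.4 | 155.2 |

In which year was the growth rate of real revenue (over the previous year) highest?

1999

1998: real = 5670.6/1.401 = 4047.54; growth vs 1997 (3959.43) = 2.23%.
1999: real = 6550.5/1.521 = 4306.71; growth vs 1998 (4047.54) = 6.40%.
2000: real = 6872.4/1.552 = 4428.09; growth vs 1999 (4306.71) = 2.82%.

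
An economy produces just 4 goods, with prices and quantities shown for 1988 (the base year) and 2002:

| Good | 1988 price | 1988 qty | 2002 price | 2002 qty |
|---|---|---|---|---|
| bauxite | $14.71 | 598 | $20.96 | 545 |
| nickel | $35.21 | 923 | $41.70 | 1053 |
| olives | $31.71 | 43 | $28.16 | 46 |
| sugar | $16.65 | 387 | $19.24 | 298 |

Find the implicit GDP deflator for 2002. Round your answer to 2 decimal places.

121.06

Nominal GDP 2002 = 20.96·545 + 41.70·1053 + 28.16·46 + 19.24·298 = 62362.18.
Real GDP 2002 (at 1988 prices) = 14.71·545 + 35.21·1053 + 31.71·46 + 16.65·298 = 51513.44.
Deflator = Nominal/Real × 100 = 62362.18/51513.44 × 100 = 121.060.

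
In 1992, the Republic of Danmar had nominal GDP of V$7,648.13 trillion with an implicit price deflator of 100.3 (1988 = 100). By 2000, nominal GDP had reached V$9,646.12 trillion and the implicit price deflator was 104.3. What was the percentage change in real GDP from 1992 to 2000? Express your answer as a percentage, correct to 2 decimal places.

Deflate each year: 1992 → 7648.13/1.003 = 7625.25; 2000 → 9646.12/1.043 = 9248.44.
So real GDP changed by 9248.44/7625.25 − 1 = 0.2129, i.e. 21.29%.

21.29%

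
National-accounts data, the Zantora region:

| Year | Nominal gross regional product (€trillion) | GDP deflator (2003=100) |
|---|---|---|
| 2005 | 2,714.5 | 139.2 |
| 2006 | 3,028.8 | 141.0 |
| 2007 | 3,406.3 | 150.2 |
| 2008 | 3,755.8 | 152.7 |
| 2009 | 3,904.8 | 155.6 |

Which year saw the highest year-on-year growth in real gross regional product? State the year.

2006: real = 3028.8/1.410 = 2148.09; growth vs 2005 (1950.07) = 10.15%.
2007: real = 3406.3/1.502 = 2267.84; growth vs 2006 (2148.09) = 5.57%.
2008: real = 3755.8/1.527 = 2459.59; growth vs 2007 (2267.84) = 8.46%.
2009: real = 3904.8/1.556 = 2509.51; growth vs 2008 (2459.59) = 2.03%.

2006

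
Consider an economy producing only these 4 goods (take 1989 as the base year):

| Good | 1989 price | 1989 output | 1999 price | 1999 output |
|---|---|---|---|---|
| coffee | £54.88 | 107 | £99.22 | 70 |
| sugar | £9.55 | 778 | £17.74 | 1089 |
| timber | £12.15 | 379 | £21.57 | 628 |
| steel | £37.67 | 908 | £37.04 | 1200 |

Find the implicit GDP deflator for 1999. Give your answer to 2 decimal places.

125.62

Nominal GDP 1999 = 99.22·70 + 17.74·1089 + 21.57·628 + 37.04·1200 = 84258.22.
Real GDP 1999 (at 1989 prices) = 54.88·70 + 9.55·1089 + 12.15·628 + 37.67·1200 = 67075.75.
Deflator = Nominal/Real × 100 = 84258.22/67075.75 × 100 = 125.617.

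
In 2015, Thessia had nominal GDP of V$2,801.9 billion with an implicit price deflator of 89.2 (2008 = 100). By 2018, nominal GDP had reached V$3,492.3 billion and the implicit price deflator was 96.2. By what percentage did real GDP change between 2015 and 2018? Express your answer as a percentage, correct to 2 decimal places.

Deflate each year: 2015 → 2801.9/0.892 = 3141.14; 2018 → 3492.3/0.962 = 3630.25.
So real GDP changed by 3630.25/3141.14 − 1 = 0.1557, i.e. 15.57%.

15.57%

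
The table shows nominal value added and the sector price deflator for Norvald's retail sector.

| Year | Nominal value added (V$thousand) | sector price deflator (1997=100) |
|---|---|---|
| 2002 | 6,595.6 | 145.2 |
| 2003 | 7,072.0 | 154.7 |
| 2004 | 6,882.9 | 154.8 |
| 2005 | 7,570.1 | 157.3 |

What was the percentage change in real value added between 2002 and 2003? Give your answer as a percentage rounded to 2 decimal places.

0.64%

Real value added 2002 = 6595.6/1.452 = 4542.42.
Real value added 2003 = 7072.0/1.547 = 4571.43.
Change = 4571.43/4542.42 − 1 = 0.0064.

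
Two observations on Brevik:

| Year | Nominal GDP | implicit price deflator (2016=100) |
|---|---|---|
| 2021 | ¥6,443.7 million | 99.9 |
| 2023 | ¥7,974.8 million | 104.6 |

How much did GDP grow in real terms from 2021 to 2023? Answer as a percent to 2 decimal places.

Deflate each year: 2021 → 6443.7/0.999 = 6450.15; 2023 → 7974.8/1.046 = 7624.09.
So real GDP changed by 7624.09/6450.15 − 1 = 0.1820, i.e. 18.20%.

18.20%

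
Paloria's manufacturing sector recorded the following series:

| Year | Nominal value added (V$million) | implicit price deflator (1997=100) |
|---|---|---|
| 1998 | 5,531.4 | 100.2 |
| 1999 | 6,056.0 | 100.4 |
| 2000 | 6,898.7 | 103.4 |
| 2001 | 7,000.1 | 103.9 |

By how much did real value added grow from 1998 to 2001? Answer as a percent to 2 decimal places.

22.05%

Real value added 1998 = 5531.4/1.002 = 5520.36.
Real value added 2001 = 7000.1/1.039 = 6737.34.
Change = 6737.34/5520.36 − 1 = 0.2205.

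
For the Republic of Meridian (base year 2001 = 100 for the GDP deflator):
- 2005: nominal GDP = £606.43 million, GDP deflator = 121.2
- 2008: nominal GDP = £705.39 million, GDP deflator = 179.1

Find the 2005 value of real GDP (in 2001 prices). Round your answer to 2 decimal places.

£500.35 million

Real GDP = Nominal / (GDP deflator/100) = 606.43 / 1.212 = 500.35.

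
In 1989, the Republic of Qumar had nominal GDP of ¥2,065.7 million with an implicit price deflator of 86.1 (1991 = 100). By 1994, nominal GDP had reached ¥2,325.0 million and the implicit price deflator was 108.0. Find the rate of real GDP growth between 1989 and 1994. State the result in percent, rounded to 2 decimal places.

Real GDP 1989 = 2065.7 / 0.861 = 2399.19.
Real GDP 1994 = 2325.0 / 1.080 = 2152.78.
Real growth = 2152.78 / 2399.19 − 1 = -0.1027.

-10.27%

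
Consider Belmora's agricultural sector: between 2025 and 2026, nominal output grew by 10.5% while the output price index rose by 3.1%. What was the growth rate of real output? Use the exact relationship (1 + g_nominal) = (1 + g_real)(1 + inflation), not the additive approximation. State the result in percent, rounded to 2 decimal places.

(1 + g_nom) = (1 + g_real)(1 + π), so g_real = 1.1050 / 1.0310 − 1 = 0.07177.

7.18%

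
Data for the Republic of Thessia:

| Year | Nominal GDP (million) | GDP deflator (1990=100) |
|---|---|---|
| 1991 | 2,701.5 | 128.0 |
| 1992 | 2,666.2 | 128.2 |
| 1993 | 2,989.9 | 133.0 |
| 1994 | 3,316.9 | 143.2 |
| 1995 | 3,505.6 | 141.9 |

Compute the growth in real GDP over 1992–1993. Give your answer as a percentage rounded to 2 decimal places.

Real GDP 1992 = 2666.2/1.282 = 2079.72.
Real GDP 1993 = 2989.9/1.330 = 2248.05.
Change = 2248.05/2079.72 − 1 = 0.0809.

8.09%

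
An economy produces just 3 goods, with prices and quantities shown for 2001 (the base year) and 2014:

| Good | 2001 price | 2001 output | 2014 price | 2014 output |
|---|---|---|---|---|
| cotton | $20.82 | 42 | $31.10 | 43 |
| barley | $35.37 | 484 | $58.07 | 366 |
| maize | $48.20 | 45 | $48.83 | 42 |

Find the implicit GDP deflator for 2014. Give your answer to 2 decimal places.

155.32

Nominal GDP 2014 = 31.10·43 + 58.07·366 + 48.83·42 = 24641.78.
Real GDP 2014 (at 2001 prices) = 20.82·43 + 35.37·366 + 48.20·42 = 15865.08.
Deflator = Nominal/Real × 100 = 24641.78/15865.08 × 100 = 155.321.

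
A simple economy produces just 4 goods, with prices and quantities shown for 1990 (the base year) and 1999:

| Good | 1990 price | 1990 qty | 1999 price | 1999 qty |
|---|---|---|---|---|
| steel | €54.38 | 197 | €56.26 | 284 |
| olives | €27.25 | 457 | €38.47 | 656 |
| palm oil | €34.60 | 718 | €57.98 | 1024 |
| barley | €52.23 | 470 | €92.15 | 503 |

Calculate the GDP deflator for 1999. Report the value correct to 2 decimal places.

154.63

Nominal GDP 1999 = 56.26·284 + 38.47·656 + 57.98·1024 + 92.15·503 = 146937.13.
Real GDP 1999 (at 1990 prices) = 54.38·284 + 27.25·656 + 34.60·1024 + 52.23·503 = 95022.01.
Deflator = Nominal/Real × 100 = 146937.13/95022.01 × 100 = 154.635.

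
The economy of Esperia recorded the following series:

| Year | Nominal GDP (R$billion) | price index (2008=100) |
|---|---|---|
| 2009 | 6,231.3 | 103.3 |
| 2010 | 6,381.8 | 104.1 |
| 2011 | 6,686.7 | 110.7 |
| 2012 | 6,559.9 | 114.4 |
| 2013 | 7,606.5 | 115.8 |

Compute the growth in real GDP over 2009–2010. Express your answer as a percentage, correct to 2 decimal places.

1.63%

Real GDP 2009 = 6231.3/1.033 = 6032.24.
Real GDP 2010 = 6381.8/1.041 = 6130.45.
Change = 6130.45/6032.24 − 1 = 0.0163.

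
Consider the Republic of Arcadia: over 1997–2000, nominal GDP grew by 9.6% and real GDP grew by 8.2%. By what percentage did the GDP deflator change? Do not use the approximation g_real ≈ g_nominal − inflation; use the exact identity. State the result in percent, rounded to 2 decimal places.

(1 + g_nom) = (1 + g_real)(1 + π), so π = 1.0960 / 1.0820 − 1 = 0.01294.

1.29%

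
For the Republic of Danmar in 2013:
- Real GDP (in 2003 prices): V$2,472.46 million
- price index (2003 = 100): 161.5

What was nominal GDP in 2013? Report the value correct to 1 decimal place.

V$3,993.0 million

Nominal GDP = Real × (price index/100) = 2472.46 × 1.615 = 3993.02.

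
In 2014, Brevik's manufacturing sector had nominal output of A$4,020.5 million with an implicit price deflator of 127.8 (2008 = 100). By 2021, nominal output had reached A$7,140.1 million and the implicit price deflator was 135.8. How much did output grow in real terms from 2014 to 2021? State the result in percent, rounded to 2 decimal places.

67.13%

Real output 2014 = 4020.5 / 1.278 = 3145.93.
Real output 2021 = 7140.1 / 1.358 = 5257.81.
Real growth = 5257.81 / 3145.93 − 1 = 0.6713.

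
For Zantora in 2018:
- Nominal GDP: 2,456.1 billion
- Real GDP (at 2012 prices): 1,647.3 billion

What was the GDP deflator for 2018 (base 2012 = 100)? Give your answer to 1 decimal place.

GDP deflator = (Nominal / Real) × 100 = 2456.1 / 1647.3 × 100 = 149.10.

149.1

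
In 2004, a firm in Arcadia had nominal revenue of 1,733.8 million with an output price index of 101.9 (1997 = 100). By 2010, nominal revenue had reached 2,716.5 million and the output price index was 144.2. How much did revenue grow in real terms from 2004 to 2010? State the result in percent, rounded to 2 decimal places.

Real revenue 2004 = 1733.8 / 1.019 = 1701.47.
Real revenue 2010 = 2716.5 / 1.442 = 1883.84.
Real growth = 1883.84 / 1701.47 − 1 = 0.1072.

10.72%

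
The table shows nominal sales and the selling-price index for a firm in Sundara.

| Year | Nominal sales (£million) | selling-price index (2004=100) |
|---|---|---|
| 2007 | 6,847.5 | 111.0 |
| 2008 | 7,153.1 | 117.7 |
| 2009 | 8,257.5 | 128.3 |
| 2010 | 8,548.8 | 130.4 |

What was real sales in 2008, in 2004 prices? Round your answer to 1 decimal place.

Real sales 2008 = 7153.1 / 1.177 = 6077.40.

£6,077.4 million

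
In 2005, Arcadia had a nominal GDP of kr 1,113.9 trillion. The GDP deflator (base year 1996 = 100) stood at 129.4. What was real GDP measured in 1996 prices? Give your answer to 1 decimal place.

Real GDP = Nominal / (GDP deflator/100) = 1113.9 / 1.294 = 860.82.

kr 860.8 trillion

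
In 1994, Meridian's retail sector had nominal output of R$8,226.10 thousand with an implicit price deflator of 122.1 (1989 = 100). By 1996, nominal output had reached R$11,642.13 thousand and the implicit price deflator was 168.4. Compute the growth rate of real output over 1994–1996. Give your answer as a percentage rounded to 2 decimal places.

Deflate each year: 1994 → 8226.10/1.221 = 6737.18; 1996 → 11642.13/1.684 = 6913.38.
So real output changed by 6913.38/6737.18 − 1 = 0.0262, i.e. 2.62%.

2.62%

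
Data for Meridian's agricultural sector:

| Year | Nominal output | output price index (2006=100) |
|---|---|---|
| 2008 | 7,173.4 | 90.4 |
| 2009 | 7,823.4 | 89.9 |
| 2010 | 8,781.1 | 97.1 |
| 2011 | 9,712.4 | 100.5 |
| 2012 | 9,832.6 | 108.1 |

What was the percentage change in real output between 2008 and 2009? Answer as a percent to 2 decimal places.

Real output 2008 = 7173.4/0.904 = 7935.18.
Real output 2009 = 7823.4/0.899 = 8702.34.
Change = 8702.34/7935.18 − 1 = 0.0967.

9.67%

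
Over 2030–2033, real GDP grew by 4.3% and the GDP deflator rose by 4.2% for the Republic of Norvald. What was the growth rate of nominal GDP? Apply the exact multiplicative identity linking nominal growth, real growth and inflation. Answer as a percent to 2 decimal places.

8.68%

(1 + g_nom) = (1 + g_real)(1 + π) = 1.0430 × 1.0420 = 1.08681.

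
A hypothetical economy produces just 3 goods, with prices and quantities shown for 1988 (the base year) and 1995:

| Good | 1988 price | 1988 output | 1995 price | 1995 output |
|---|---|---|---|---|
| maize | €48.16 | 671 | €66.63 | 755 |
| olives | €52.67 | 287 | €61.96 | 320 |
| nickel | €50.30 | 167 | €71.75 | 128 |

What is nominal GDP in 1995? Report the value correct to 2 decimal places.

Nominal GDP 1995 = Σ (p_1995 × q_1995) = 66.63·755 + 61.96·320 + 71.75·128 = 79316.85.

€79316.85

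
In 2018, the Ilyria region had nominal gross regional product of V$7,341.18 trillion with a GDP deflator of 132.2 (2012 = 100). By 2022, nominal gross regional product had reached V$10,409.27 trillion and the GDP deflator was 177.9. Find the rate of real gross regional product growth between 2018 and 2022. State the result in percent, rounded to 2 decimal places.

Real gross regional product 2018 = 7341.18 / 1.322 = 5553.09.
Real gross regional product 2022 = 10409.27 / 1.779 = 5851.19.
Real growth = 5851.19 / 5553.09 − 1 = 0.0537.

5.37%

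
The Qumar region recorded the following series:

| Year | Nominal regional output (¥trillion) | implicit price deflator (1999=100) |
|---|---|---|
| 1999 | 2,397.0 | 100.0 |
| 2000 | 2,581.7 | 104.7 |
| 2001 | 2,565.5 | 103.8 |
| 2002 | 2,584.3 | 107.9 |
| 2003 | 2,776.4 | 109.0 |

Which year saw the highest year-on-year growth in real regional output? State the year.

2003

2000: real = 2581.7/1.047 = 2465.81; growth vs 1999 (2397.00) = 2.87%.
2001: real = 2565.5/1.038 = 2471.58; growth vs 2000 (2465.81) = 0.23%.
2002: real = 2584.3/1.079 = 2395.09; growth vs 2001 (2471.58) = -3.09%.
2003: real = 2776.4/1.090 = 2547.16; growth vs 2002 (2395.09) = 6.35%.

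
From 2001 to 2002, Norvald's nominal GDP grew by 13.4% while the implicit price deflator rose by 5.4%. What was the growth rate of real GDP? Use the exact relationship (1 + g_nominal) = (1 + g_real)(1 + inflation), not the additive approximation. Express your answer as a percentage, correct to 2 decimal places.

7.59%

(1 + g_nom) = (1 + g_real)(1 + π), so g_real = 1.1340 / 1.0540 − 1 = 0.07590.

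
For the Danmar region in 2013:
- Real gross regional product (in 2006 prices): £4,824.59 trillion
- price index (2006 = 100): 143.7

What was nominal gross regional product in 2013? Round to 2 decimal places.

Nominal gross regional product = Real × (price index/100) = 4824.59 × 1.437 = 6932.94.

£6,932.94 trillion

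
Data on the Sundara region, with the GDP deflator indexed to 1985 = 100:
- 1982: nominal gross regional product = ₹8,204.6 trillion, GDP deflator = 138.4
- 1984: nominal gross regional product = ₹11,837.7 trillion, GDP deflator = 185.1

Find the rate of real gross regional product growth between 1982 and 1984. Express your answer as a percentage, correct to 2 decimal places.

Deflate each year: 1982 → 8204.6/1.384 = 5928.18; 1984 → 11837.7/1.851 = 6395.30.
So real gross regional product changed by 6395.30/5928.18 − 1 = 0.0788, i.e. 7.88%.

7.88%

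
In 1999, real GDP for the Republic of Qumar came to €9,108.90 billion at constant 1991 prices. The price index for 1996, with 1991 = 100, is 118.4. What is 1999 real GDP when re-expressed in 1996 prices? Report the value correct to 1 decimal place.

€10,784.9 billion

Real GDP in 1996 prices = Real GDP in 1991 prices × (P_1996/P_1991) = 9108.90 × 1.184 = 10784.94.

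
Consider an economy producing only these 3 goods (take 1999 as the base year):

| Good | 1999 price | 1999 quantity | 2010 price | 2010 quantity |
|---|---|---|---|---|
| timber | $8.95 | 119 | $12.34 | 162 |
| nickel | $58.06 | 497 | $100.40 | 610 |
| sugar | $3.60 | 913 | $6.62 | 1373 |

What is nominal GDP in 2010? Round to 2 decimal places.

Nominal GDP 2010 = Σ (p_2010 × q_2010) = 12.34·162 + 100.40·610 + 6.62·1373 = 72332.34.

$72332.34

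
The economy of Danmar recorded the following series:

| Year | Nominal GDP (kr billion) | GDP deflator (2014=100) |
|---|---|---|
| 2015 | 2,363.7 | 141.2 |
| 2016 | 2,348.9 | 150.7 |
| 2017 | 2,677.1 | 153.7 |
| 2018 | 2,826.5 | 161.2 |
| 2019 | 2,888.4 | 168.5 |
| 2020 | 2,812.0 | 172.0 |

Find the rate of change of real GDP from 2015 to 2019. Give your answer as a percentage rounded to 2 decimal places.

Real GDP 2015 = 2363.7/1.412 = 1674.01.
Real GDP 2019 = 2888.4/1.685 = 1714.18.
Change = 1714.18/1674.01 − 1 = 0.0240.

2.40%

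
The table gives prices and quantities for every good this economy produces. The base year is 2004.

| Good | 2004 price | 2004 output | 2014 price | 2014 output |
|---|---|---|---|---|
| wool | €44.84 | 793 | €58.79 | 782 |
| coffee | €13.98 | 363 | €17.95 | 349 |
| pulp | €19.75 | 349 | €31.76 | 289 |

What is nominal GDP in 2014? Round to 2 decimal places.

Nominal GDP 2014 = Σ (p_2014 × q_2014) = 58.79·782 + 17.95·349 + 31.76·289 = 61416.97.

€61416.97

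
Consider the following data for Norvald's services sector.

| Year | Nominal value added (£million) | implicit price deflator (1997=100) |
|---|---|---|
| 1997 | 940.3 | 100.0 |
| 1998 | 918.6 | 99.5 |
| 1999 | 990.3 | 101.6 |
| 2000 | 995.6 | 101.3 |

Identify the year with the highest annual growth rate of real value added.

1999

1998: real = 918.6/0.995 = 923.22; growth vs 1997 (940.30) = -1.82%.
1999: real = 990.3/1.016 = 974.70; growth vs 1998 (923.22) = 5.58%.
2000: real = 995.6/1.013 = 982.82; growth vs 1999 (974.70) = 0.83%.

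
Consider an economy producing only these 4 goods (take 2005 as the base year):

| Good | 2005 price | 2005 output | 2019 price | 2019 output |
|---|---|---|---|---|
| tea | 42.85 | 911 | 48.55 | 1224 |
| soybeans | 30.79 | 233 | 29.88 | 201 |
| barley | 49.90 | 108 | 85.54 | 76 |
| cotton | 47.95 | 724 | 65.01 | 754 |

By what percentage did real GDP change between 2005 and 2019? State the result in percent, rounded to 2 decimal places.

Real GDP 2005 = Nominal GDP 2005 = 42.85·911 + 30.79·233 + 49.90·108 + 47.95·724 = 86315.42.
Real GDP 2019 (at 2005 prices) = 42.85·1224 + 30.79·201 + 49.90·76 + 47.95·754 = 98583.89.
Real growth = 98583.89/86315.42 − 1 = 0.1421.

14.21%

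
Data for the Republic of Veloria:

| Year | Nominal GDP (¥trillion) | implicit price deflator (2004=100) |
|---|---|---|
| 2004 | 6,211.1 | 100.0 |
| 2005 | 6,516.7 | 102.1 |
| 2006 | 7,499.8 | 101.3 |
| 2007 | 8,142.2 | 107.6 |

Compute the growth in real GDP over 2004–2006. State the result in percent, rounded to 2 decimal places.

19.20%

Real GDP 2004 = 6211.1/1.000 = 6211.10.
Real GDP 2006 = 7499.8/1.013 = 7403.55.
Change = 7403.55/6211.10 − 1 = 0.1920.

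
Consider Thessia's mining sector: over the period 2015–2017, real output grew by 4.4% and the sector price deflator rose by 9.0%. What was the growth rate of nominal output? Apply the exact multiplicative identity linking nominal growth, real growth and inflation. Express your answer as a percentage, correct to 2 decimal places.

(1 + g_nom) = (1 + g_real)(1 + π) = 1.0440 × 1.0900 = 1.13796.

13.80%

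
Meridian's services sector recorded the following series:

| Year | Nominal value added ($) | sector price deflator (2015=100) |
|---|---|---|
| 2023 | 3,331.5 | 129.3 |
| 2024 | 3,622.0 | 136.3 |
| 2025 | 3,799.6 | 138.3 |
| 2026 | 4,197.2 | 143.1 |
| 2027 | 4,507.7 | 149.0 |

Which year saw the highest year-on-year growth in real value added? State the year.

2024: real = 3622.0/1.363 = 2657.37; growth vs 2023 (2576.57) = 3.14%.
2025: real = 3799.6/1.383 = 2747.36; growth vs 2024 (2657.37) = 3.39%.
2026: real = 4197.2/1.431 = 2933.05; growth vs 2025 (2747.36) = 6.76%.
2027: real = 4507.7/1.490 = 3025.30; growth vs 2026 (2933.05) = 3.15%.

2026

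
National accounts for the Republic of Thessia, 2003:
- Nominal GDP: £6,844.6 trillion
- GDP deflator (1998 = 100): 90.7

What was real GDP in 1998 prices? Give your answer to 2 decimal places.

Real GDP = Nominal / (GDP deflator/100) = 6844.6 / 0.907 = 7546.42.

£7,546.42 trillion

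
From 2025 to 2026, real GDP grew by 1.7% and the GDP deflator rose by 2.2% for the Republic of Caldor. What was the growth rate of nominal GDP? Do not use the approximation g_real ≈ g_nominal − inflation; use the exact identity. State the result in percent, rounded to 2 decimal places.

3.94%

(1 + g_nom) = (1 + g_real)(1 + π) = 1.0170 × 1.0220 = 1.03937.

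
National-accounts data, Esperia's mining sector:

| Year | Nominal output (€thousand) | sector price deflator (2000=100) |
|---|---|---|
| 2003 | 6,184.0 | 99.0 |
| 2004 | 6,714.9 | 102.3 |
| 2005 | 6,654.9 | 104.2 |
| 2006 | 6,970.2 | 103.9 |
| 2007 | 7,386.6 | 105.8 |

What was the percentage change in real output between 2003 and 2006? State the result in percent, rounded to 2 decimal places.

7.40%

Real output 2003 = 6184.0/0.990 = 6246.46.
Real output 2006 = 6970.2/1.039 = 6708.57.
Change = 6708.57/6246.46 − 1 = 0.0740.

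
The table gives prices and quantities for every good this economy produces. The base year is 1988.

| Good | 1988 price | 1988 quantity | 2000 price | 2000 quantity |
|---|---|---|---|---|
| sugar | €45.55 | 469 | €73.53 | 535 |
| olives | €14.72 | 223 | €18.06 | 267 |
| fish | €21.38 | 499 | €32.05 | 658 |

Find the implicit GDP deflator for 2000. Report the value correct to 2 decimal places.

Nominal GDP 2000 = 73.53·535 + 18.06·267 + 32.05·658 = 65249.47.
Real GDP 2000 (at 1988 prices) = 45.55·535 + 14.72·267 + 21.38·658 = 42367.53.
Deflator = Nominal/Real × 100 = 65249.47/42367.53 × 100 = 154.008.

154.01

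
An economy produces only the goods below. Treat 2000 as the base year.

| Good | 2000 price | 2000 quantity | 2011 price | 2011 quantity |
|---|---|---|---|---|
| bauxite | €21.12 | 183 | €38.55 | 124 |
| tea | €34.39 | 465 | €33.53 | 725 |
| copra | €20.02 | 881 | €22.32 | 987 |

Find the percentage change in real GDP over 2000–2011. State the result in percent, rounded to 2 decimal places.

26.18%

Real GDP 2000 = Nominal GDP 2000 = 21.12·183 + 34.39·465 + 20.02·881 = 37493.93.
Real GDP 2011 (at 2000 prices) = 21.12·124 + 34.39·725 + 20.02·987 = 47311.37.
Real growth = 47311.37/37493.93 − 1 = 0.2618.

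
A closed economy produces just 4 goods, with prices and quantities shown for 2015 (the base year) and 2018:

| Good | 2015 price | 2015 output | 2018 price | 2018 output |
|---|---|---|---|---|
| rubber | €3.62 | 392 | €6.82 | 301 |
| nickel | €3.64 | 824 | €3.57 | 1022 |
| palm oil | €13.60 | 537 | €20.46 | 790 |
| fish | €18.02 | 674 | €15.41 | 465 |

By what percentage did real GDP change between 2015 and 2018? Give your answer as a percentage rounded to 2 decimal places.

0.28%

Real GDP 2015 = Nominal GDP 2015 = 3.62·392 + 3.64·824 + 13.60·537 + 18.02·674 = 23867.08.
Real GDP 2018 (at 2015 prices) = 3.62·301 + 3.64·1022 + 13.60·790 + 18.02·465 = 23933.00.
Real growth = 23933.00/23867.08 − 1 = 0.0028.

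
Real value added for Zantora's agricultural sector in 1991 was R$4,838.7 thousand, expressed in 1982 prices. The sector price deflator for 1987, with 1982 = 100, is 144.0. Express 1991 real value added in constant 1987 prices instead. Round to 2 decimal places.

Real value added in 1987 prices = Real value added in 1982 prices × (P_1987/P_1982) = 4838.7 × 1.440 = 6967.73.

R$6,967.73 thousand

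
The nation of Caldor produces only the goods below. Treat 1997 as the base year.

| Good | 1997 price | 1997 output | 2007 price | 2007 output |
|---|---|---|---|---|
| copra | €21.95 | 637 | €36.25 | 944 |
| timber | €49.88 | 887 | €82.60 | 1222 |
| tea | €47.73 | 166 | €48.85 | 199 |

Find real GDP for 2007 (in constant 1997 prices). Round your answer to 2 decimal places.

€91172.43

Real GDP 2007 = Σ (p_1997 × q_2007) = 21.95·944 + 49.88·1222 + 47.73·199 = 91172.43.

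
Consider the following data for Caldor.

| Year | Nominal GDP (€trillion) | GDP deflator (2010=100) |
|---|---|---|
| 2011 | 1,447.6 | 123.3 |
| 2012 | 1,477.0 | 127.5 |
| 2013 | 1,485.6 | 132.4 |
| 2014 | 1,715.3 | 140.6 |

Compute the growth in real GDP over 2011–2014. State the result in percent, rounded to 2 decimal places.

3.91%

Real GDP 2011 = 1447.6/1.233 = 1174.05.
Real GDP 2014 = 1715.3/1.406 = 1219.99.
Change = 1219.99/1174.05 − 1 = 0.0391.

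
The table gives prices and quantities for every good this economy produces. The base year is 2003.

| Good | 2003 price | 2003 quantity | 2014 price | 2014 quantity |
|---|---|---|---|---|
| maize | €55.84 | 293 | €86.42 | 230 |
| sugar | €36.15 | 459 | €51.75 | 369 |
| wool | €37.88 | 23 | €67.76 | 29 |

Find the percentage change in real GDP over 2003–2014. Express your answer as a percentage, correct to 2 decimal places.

Real GDP 2003 = Nominal GDP 2003 = 55.84·293 + 36.15·459 + 37.88·23 = 33825.21.
Real GDP 2014 (at 2003 prices) = 55.84·230 + 36.15·369 + 37.88·29 = 27281.07.
Real growth = 27281.07/33825.21 − 1 = -0.1935.

-19.35%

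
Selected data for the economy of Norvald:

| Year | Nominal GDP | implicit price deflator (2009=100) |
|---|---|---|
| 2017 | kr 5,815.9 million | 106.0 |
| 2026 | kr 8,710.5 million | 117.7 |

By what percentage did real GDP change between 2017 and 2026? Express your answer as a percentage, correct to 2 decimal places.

Deflate each year: 2017 → 5815.9/1.060 = 5486.70; 2026 → 8710.5/1.177 = 7400.59.
So real GDP changed by 7400.59/5486.70 − 1 = 0.3488, i.e. 34.88%.

34.88%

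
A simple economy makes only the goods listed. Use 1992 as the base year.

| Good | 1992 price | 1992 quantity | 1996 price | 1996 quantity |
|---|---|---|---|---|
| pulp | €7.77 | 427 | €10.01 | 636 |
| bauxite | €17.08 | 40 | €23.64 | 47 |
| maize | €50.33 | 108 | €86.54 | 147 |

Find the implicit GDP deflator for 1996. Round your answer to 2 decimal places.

153.69

Nominal GDP 1996 = 10.01·636 + 23.64·47 + 86.54·147 = 20198.82.
Real GDP 1996 (at 1992 prices) = 7.77·636 + 17.08·47 + 50.33·147 = 13142.99.
Deflator = Nominal/Real × 100 = 20198.82/13142.99 × 100 = 153.685.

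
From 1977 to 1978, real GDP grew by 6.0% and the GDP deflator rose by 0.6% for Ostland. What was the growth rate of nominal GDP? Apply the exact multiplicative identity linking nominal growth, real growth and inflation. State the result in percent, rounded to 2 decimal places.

(1 + g_nom) = (1 + g_real)(1 + π) = 1.0600 × 1.0060 = 1.06636.

6.64%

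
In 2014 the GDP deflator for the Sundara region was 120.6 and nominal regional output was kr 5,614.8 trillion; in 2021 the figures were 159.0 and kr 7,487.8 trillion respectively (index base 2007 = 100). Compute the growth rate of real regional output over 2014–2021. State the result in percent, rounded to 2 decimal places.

Deflate each year: 2014 → 5614.8/1.206 = 4655.72; 2021 → 7487.8/1.590 = 4709.31.
So real regional output changed by 4709.31/4655.72 − 1 = 0.0115, i.e. 1.15%.

1.15%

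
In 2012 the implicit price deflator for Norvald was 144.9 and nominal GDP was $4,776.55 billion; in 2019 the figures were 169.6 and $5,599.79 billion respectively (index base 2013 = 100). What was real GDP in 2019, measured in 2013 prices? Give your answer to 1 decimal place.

$3,301.8 billion

Real GDP = Nominal / (implicit price deflator/100) = 5599.79 / 1.696 = 3301.76.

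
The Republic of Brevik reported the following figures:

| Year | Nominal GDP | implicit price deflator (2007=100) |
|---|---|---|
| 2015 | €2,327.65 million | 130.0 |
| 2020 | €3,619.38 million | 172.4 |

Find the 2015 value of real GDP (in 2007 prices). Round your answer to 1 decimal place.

Real GDP = Nominal / (implicit price deflator/100) = 2327.65 / 1.300 = 1790.50.

€1,790.5 million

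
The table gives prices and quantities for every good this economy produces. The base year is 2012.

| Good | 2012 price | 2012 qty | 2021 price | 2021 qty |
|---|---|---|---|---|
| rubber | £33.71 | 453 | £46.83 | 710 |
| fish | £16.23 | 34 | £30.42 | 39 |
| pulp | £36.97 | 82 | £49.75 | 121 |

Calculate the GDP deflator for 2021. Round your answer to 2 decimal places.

Nominal GDP 2021 = 46.83·710 + 30.42·39 + 49.75·121 = 40455.43.
Real GDP 2021 (at 2012 prices) = 33.71·710 + 16.23·39 + 36.97·121 = 29040.44.
Deflator = Nominal/Real × 100 = 40455.43/29040.44 × 100 = 139.307.

139.31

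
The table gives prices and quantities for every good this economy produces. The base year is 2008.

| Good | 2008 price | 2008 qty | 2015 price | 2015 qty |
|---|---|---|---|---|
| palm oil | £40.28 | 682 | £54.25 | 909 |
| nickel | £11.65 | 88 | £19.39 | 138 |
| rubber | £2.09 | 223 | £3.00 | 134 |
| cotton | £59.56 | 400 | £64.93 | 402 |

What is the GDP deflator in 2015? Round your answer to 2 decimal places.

Nominal GDP 2015 = 54.25·909 + 19.39·138 + 3.00·134 + 64.93·402 = 78492.93.
Real GDP 2015 (at 2008 prices) = 40.28·909 + 11.65·138 + 2.09·134 + 59.56·402 = 62445.40.
Deflator = Nominal/Real × 100 = 78492.93/62445.40 × 100 = 125.698.

125.70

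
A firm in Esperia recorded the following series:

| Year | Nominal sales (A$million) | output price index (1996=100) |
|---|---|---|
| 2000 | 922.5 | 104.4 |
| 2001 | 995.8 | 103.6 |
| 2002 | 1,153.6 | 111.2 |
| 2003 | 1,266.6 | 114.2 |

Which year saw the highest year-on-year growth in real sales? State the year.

2001

2001: real = 995.8/1.036 = 961.20; growth vs 2000 (883.62) = 8.78%.
2002: real = 1153.6/1.112 = 1037.41; growth vs 2001 (961.20) = 7.93%.
2003: real = 1266.6/1.142 = 1109.11; growth vs 2002 (1037.41) = 6.91%.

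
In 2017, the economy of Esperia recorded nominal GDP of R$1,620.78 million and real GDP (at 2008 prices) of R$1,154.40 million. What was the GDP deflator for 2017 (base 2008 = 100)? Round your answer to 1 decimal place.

140.4

GDP deflator = (Nominal / Real) × 100 = 1620.78 / 1154.40 × 100 = 140.40.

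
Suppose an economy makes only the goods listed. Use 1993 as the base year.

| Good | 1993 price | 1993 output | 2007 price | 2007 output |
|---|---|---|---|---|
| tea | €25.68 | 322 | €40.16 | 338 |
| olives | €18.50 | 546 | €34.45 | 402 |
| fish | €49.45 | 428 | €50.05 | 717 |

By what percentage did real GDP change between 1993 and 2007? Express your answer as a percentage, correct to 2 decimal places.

Real GDP 1993 = Nominal GDP 1993 = 25.68·322 + 18.50·546 + 49.45·428 = 39534.56.
Real GDP 2007 (at 1993 prices) = 25.68·338 + 18.50·402 + 49.45·717 = 51572.49.
Real growth = 51572.49/39534.56 − 1 = 0.3045.

30.45%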